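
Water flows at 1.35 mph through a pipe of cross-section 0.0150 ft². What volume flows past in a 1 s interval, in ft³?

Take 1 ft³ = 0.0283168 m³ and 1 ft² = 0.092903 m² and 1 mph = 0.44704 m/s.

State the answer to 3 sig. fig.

1.35 mph × 0.44704 = 0.603504 m/s
0.0150 ft² × 0.092903 = 0.00139354 m²
V = v × A × t = 0.603504 m/s × 0.00139354 m² × 1 s = 8.41007×10⁻⁴ m³
8.41007×10⁻⁴ m³ ÷ (0.0283168 m³/ft³) = 0.0296999 ft³

0.0297 ft³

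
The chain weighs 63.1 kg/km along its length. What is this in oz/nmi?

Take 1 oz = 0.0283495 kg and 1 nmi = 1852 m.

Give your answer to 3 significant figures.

4120 oz/nmi

63.1 kg/km ÷ 1000 m/km = 0.0631 kg/m
0.0631 kg/m ÷ 0.0283495 kg/oz × 1852 m/nmi = 4122.16 oz/nmi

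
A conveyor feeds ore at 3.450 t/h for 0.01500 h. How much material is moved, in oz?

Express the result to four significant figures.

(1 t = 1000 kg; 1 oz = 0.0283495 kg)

3.450 t/h → 0.958333 kg/s
0.01500 h → 54 s
m = ṁ × t = 0.958333 × 54 = 51.75 kg
In oz: 51.75 / 0.0283495 = 1825.43 oz

1825 oz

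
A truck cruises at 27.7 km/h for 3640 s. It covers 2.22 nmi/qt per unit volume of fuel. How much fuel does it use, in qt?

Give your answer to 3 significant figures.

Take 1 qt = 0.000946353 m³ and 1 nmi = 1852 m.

27.7 km/h → 7.69444 m/s
d = v × t = 7.69444 × 3640 = 28007.8 m
2.22 nmi/qt → 4.34451×10⁶ m/m³
V = d / (distance per unit fuel) = 28007.8 / 4.34451×10⁶ = 0.00644671 m³
In qt: 0.00644671 / 0.000946353 = 6.81216 qt

6.81 qt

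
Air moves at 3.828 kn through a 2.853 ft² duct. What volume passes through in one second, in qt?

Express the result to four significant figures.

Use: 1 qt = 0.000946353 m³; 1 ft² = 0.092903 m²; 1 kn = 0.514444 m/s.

3.828 kn × 0.514444 → 1.96929 m/s
2.853 ft² × 0.092903 → 0.265052 m²
V = v × A × t = 1.96929 m/s × 0.265052 m² × 1 s = 0.521964 m³
0.521964 m³ ÷ (0.000946353 m³/qt) = 551.553 qt

551.6 qt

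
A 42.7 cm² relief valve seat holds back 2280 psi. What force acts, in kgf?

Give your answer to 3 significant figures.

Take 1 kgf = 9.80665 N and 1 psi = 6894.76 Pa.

6840 kgf

2280 psi × 6894.76 = 1.57201×10⁷ Pa
42.7 cm² × 0.0001 = 0.00427 m²
F = P × A = 1.57201×10⁷ Pa × 0.00427 m² = 67124.8 N
67124.8 N ÷ (9.80665 N/kgf) = 6844.82 kgf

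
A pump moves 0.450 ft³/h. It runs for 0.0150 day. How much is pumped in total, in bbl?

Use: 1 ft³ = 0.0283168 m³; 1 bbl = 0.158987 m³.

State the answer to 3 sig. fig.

0.450 ft³/h → 3.5396×10⁻⁶ m³/s
0.0150 day → 1296 s
V = Q × t = 3.5396×10⁻⁶ × 1296 = 0.00458732 m³
In bbl: 0.00458732 / 0.158987 = 0.0288534 bbl

0.0289 bbl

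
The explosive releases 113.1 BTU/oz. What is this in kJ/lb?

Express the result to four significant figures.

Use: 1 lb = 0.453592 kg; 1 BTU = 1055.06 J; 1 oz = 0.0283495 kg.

1909 kJ/lb

113.1 BTU/oz × 1055.06 J/BTU ÷ 0.0283495 kg/oz = 4.20915×10⁶ J/kg
4.20915×10⁶ J/kg ÷ 1000 J/kJ × 0.453592 kg/lb = 1909.24 kJ/lb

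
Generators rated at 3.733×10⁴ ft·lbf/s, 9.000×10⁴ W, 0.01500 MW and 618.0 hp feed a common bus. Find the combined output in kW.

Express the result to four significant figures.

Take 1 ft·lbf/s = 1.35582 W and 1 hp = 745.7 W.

616.5 kW

3.733×10⁴ ft·lbf/s × 1.35582 = 50612.8 W
9.000×10⁴ W (already W)
0.01500 MW × 1000000 = 15000 W
618.0 hp × 745.7 = 460843 W
Combined: 50612.8 + 90000 + 15000 + 460843 = 616456 W
In kW: 616456 / 1000 = 616.456 kW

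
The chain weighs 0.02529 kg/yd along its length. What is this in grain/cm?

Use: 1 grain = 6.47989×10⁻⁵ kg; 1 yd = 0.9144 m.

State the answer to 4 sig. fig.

4.268 grain/cm

0.02529 kg/yd ÷ 0.9144 m/yd = 0.0276575 kg/m
0.0276575 kg/m ÷ 6.47989×10⁻⁵ kg/grain × 0.01 m/cm = 4.26821 grain/cm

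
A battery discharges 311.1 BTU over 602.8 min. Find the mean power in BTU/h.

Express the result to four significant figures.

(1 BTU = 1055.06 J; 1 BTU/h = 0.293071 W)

30.97 BTU/h

311.1 BTU × 1055.06 = 328229 J
602.8 min × 60 = 36168 s
P = E / t = 328229 J / 36168 s = 9.07512 W
9.07512 W ÷ (0.293071 W/BTU/h) = 30.9656 BTU/h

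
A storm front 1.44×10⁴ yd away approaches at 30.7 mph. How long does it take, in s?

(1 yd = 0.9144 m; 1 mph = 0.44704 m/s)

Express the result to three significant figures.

1.44×10⁴ yd × 0.9144 = 13167.4 m
30.7 mph × 0.44704 = 13.7241 m/s
t = d / v = 13167.4 m / 13.7241 m/s = 959.436 s

959 s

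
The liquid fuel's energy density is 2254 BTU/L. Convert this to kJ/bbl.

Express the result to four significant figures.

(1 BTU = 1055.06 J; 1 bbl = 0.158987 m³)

2254 BTU/L × 1055.06 J/BTU ÷ 0.001 m³/L = 2.37811×10⁹ J/m³
2.37811×10⁹ J/m³ ÷ 1000 J/kJ × 0.158987 m³/bbl = 378089 kJ/bbl

3.781×10⁵ kJ/bbl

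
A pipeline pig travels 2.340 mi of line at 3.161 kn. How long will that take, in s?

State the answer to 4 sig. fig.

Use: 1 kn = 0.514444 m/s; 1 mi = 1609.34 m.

2316 s

2.340 mi × 1609.34 = 3765.86 m
3.161 kn × 0.514444 = 1.62616 m/s
t = d / v = 3765.86 m / 1.62616 m/s = 2315.8 s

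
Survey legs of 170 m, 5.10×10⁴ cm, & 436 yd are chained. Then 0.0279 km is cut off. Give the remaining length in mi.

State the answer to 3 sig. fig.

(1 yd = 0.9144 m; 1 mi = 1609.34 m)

0.653 mi

170 m (already m)
5.10×10⁴ cm × 0.01 = 510 m
436 yd × 0.9144 = 398.678 m
0.0279 km × 1000 = 27.9 m
Sum: 170 + 510 + 398.678 − 27.9 = 1050.78 m
In mi: 1050.78 / 1609.34 = 0.652926 mi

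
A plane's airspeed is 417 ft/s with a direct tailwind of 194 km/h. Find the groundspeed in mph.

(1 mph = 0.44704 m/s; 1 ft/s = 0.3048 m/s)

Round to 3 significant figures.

417 ft/s × 0.3048 → 127.102 m/s
194 km/h × (1/3.6) → 53.8889 m/s
Total: 127.102 + 53.8889 = 180.991 m/s
In mph: 180.991 / 0.44704 = 404.865 mph

405 mph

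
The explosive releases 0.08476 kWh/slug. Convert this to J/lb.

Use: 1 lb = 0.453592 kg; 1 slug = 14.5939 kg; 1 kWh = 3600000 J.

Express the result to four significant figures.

9484 J/lb

0.08476 kWh/slug × 3600000 J/kWh ÷ 14.5939 kg/slug = 20908.5 J/kg
20908.5 J/kg × 0.453592 kg/lb = 9483.93 J/lb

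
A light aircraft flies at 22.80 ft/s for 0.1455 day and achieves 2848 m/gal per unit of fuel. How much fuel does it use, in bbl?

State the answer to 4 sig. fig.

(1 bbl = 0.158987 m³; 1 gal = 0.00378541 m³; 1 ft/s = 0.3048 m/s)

22.80 ft/s → 6.94944 m/s
0.1455 day → 12571.2 s
d = v × t = 6.94944 × 12571.2 = 87362.8 m
2848 m/gal → 752362 m/m³
V = d / (distance per unit fuel) = 87362.8 / 752362 = 0.116118 m³
In bbl: 0.116118 / 0.158987 = 0.730362 bbl

0.7304 bbl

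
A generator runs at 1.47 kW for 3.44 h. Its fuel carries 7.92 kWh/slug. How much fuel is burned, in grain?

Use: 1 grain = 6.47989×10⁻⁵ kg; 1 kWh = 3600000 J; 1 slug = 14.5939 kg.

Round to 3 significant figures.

1.47 kW → 1470 W
3.44 h → 12384 s
E = P × t = 1470 × 12384 = 1.82045×10⁷ J
7.92 kWh/slug → 1.95369×10⁶ J/kg
m = E / e_s = 1.82045×10⁷ / 1.95369×10⁶ = 9.31801 kg
In grain: 9.31801 / 6.47989×10⁻⁵ = 143799 grain

1.44×10⁵ grain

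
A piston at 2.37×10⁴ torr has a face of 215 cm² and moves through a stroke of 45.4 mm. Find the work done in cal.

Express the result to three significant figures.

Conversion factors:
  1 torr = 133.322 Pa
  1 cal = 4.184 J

2.37×10⁴ torr → 3.15973×10⁶ Pa
215 cm² → 0.0215 m²
F = P × A = 3.15973×10⁶ × 0.0215 = 67934.2 N
45.4 mm → 0.0454 m
W = F × d = 67934.2 × 0.0454 = 3084.21 J
In cal: 3084.21 / 4.184 = 737.144 cal

737 cal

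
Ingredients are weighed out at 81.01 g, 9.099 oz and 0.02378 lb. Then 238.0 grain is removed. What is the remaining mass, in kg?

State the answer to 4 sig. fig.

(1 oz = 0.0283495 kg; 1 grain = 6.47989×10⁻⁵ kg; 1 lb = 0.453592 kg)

0.3343 kg

81.01 g × 0.001 → 0.08101 kg
9.099 oz × 0.0283495 → 0.257952 kg
0.02378 lb × 0.453592 → 0.0107864 kg
238.0 grain × 6.47989×10⁻⁵ → 0.0154221 kg
Net: 0.08101 + 0.257952 + 0.0107864 − 0.0154221 = 0.334326 kg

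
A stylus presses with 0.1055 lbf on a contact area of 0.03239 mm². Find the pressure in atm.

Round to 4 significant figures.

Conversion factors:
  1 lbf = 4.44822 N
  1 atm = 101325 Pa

143.0 atm

0.1055 lbf × 4.44822 → 0.469287 N
0.03239 mm² × 10⁻⁶ → 3.239×10⁻⁸ m²
P = F / A = 0.469287 N / 3.239×10⁻⁸ m² = 1.44886×10⁷ Pa
1.44886×10⁷ Pa ÷ (101325 Pa/atm) = 142.991 atm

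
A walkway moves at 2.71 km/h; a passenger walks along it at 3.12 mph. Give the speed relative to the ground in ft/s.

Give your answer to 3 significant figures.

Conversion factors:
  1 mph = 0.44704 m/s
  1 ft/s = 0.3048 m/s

2.71 km/h × (1/3.6) = 0.752778 m/s
3.12 mph × 0.44704 = 1.39476 m/s
Sum: 0.752778 + 1.39476 = 2.14754 m/s
In ft/s: 2.14754 / 0.3048 = 7.04573 ft/s

7.05 ft/s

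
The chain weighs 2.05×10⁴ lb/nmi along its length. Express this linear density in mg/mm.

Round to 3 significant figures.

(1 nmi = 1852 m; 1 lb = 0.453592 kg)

5020 mg/mm

2.05×10⁴ lb/nmi × 0.453592 kg/lb ÷ 1852 m/nmi = 5.02086 kg/m
5.02086 kg/m ÷ 10⁻⁶ kg/mg × 0.001 m/mm = 5020.86 mg/mm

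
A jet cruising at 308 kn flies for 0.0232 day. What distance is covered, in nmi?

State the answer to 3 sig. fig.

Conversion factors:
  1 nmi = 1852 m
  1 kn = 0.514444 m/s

308 kn × 0.514444 → 158.449 m/s
0.0232 day × 86400 → 2004.48 s
d = v × t = 158.449 m/s × 2004.48 s = 317608 m
317608 m ÷ (1852 m/nmi) = 171.495 nmi

171 nmi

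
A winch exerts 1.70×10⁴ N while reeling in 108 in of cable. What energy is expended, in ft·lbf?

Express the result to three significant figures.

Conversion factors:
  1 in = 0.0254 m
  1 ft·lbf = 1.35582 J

3.44×10⁴ ft·lbf

108 in × 0.0254 → 2.7432 m
W = F × d = 17000 N × 2.7432 m = 46634.4 J
46634.4 J ÷ (1.35582 J/ft·lbf) = 34395.7 ft·lbf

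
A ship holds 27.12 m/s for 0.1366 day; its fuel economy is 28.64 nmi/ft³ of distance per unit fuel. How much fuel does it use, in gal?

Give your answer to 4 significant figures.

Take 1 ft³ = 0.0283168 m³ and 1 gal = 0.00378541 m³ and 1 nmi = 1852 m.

0.1366 day → 11802.2 s
d = v × t = 27.12 × 11802.2 = 320076 m
28.64 nmi/ft³ → 1.87314×10⁶ m/m³
V = d / (distance per unit fuel) = 320076 / 1.87314×10⁶ = 0.170877 m³
In gal: 0.170877 / 0.00378541 = 45.1409 gal

45.14 gal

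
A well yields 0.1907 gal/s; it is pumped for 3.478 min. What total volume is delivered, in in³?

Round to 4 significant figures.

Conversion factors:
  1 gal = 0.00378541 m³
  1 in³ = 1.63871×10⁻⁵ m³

9193 in³

0.1907 gal/s → 7.21878×10⁻⁴ m³/s
3.478 min → 208.68 s
V = Q × t = 7.21878×10⁻⁴ × 208.68 = 0.150642 m³
In in³: 0.150642 / 1.63871×10⁻⁵ = 9192.72 in³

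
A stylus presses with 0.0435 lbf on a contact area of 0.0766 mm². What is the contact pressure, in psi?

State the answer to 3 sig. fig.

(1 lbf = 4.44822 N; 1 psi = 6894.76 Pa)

366 psi

0.0435 lbf × 4.44822 = 0.193498 N
0.0766 mm² × 10⁻⁶ = 7.66×10⁻⁸ m²
P = F / A = 0.193498 N / 7.66×10⁻⁸ m² = 2.52608×10⁶ Pa
2.52608×10⁶ Pa ÷ (6894.76 Pa/psi) = 366.377 psi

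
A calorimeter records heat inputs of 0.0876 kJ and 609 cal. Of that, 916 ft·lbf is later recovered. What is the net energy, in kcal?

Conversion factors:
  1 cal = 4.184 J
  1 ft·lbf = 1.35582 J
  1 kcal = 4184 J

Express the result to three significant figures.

0.333 kcal

0.0876 kJ × 1000 = 87.6 J
609 cal × 4.184 = 2548.06 J
916 ft·lbf × 1.35582 = 1241.93 J
Net: 87.6 + 2548.06 − 1241.93 = 1393.73 J
In kcal: 1393.73 / 4184 = 0.333109 kcal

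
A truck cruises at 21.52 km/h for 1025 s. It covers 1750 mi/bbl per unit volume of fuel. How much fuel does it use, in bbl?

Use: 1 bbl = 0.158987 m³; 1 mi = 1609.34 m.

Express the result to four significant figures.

21.52 km/h → 5.97778 m/s
d = v × t = 5.97778 × 1025 = 6127.22 m
1750 mi/bbl → 1.77143×10⁷ m/m³
V = d / (distance per unit fuel) = 6127.22 / 1.77143×10⁷ = 3.45891×10⁻⁴ m³
In bbl: 3.45891×10⁻⁴ / 0.158987 = 0.00217559 bbl

0.002176 bbl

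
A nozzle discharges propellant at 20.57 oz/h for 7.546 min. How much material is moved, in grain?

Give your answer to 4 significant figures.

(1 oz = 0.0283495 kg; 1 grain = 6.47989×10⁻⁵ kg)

1132 grain

20.57 oz/h → 1.61986×10⁻⁴ kg/s
7.546 min → 452.76 s
m = ṁ × t = 1.61986×10⁻⁴ × 452.76 = 0.0733408 kg
In grain: 0.0733408 / 6.47989×10⁻⁵ = 1131.82 grain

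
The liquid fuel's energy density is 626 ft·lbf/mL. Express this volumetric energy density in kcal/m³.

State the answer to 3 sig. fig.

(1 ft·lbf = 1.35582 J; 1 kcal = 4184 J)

626 ft·lbf/mL × 1.35582 J/ft·lbf ÷ 10⁻⁶ m³/mL = 8.48743×10⁸ J/m³
8.48743×10⁸ J/m³ ÷ 4184 J/kcal = 202854 kcal/m³

2.03×10⁵ kcal/m³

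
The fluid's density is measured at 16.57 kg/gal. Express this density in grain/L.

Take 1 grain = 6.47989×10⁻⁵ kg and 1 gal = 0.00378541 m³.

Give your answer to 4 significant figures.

6.755×10⁴ grain/L

16.57 kg/gal ÷ 0.00378541 m³/gal = 4377.33 kg/m³
4377.33 kg/m³ ÷ 6.47989×10⁻⁵ kg/grain × 0.001 m³/L = 67552.5 grain/L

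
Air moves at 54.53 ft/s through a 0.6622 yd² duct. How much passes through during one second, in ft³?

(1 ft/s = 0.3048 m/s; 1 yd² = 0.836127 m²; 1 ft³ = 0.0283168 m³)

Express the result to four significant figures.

325.0 ft³

54.53 ft/s × 0.3048 = 16.6207 m/s
0.6622 yd² × 0.836127 = 0.553683 m²
V = v × A × t = 16.6207 m/s × 0.553683 m² × 1 s = 9.2026 m³
9.2026 m³ ÷ (0.0283168 m³/ft³) = 324.987 ft³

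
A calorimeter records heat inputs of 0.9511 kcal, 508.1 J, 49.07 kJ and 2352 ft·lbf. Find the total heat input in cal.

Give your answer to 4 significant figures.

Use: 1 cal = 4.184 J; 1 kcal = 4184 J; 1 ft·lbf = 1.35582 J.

0.9511 kcal × 4184 → 3979.4 J
508.1 J (already J)
49.07 kJ × 1000 → 49070 J
2352 ft·lbf × 1.35582 → 3188.89 J
Total: 3979.4 + 508.1 + 49070 + 3188.89 = 56746.4 J
In cal: 56746.4 / 4.184 = 13562.7 cal

1.356×10⁴ cal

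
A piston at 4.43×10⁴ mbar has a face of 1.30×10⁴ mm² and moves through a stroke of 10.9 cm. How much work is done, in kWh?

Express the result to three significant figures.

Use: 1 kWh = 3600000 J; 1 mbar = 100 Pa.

0.00174 kWh

4.43×10⁴ mbar → 4.43×10⁶ Pa
1.30×10⁴ mm² → 0.013 m²
F = P × A = 4.43×10⁶ × 0.013 = 57590 N
10.9 cm → 0.109 m
W = F × d = 57590 × 0.109 = 6277.31 J
In kWh: 6277.31 / 3600000 = 0.0017437 kWh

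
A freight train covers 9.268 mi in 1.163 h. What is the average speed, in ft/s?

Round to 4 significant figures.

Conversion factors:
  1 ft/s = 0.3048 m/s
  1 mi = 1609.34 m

9.268 mi × 1609.34 = 14915.4 m
1.163 h × 3600 = 4186.8 s
v = d / t = 14915.4 m / 4186.8 s = 3.56248 m/s
3.56248 m/s ÷ (0.3048 m/s/ft/s) = 11.6879 ft/s

11.69 ft/s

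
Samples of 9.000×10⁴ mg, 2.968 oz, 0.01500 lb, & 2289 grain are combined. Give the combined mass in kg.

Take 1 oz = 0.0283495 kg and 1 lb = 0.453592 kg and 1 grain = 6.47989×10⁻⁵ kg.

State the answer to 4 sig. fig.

9.000×10⁴ mg × 10⁻⁶ → 0.09 kg
2.968 oz × 0.0283495 → 0.0841413 kg
0.01500 lb × 0.453592 → 0.00680388 kg
2289 grain × 6.47989×10⁻⁵ → 0.148325 kg
Total: 0.09 + 0.0841413 + 0.00680388 + 0.148325 = 0.32927 kg

0.3293 kg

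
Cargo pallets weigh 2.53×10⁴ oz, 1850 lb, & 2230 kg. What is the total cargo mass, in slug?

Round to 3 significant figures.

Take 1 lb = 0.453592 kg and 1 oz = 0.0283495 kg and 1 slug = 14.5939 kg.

2.53×10⁴ oz × 0.0283495 = 717.242 kg
1850 lb × 0.453592 = 839.145 kg
2230 kg (already kg)
Total: 717.242 + 839.145 + 2230 = 3786.39 kg
In slug: 3786.39 / 14.5939 = 259.45 slug

259 slug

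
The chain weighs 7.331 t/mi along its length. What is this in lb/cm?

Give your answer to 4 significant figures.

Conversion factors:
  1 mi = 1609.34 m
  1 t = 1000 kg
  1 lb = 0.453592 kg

7.331 t/mi × 1000 kg/t ÷ 1609.34 m/mi = 4.55528 kg/m
4.55528 kg/m ÷ 0.453592 kg/lb × 0.01 m/cm = 0.100427 lb/cm

0.1004 lb/cm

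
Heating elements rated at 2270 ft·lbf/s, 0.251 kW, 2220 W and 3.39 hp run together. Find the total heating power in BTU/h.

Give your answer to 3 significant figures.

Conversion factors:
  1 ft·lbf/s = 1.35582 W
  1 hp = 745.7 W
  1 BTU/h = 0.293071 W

2.76×10⁴ BTU/h

2270 ft·lbf/s × 1.35582 = 3077.71 W
0.251 kW × 1000 = 251 W
2220 W (already W)
3.39 hp × 745.7 = 2527.92 W
Total: 3077.71 + 251 + 2220 + 2527.92 = 8076.63 W
In BTU/h: 8076.63 / 0.293071 = 27558.6 BTU/h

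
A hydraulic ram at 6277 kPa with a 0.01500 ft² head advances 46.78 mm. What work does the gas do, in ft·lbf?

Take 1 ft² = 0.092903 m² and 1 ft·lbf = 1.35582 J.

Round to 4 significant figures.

301.8 ft·lbf

6277 kPa → 6.277×10⁶ Pa
0.01500 ft² → 0.00139354 m²
F = P × A = 6.277×10⁶ × 0.00139354 = 8747.25 N
46.78 mm → 0.04678 m
W = F × d = 8747.25 × 0.04678 = 409.196 J
In ft·lbf: 409.196 / 1.35582 = 301.807 ft·lbf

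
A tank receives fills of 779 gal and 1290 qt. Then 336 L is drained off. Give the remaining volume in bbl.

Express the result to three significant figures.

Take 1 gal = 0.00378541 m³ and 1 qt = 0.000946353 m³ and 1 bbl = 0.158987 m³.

24.1 bbl

779 gal × 0.00378541 = 2.94883 m³
1290 qt × 0.000946353 = 1.2208 m³
336 L × 0.001 = 0.336 m³
Sum: 2.94883 + 1.2208 − 0.336 = 3.83363 m³
In bbl: 3.83363 / 0.158987 = 24.1129 bbl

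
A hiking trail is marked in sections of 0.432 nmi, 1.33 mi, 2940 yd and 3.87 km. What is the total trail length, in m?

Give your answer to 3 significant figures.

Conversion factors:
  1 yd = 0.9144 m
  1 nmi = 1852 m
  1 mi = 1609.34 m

0.432 nmi × 1852 = 800.064 m
1.33 mi × 1609.34 = 2140.42 m
2940 yd × 0.9144 = 2688.34 m
3.87 km × 1000 = 3870 m
Total: 800.064 + 2140.42 + 2688.34 + 3870 = 9498.82 m

9500 m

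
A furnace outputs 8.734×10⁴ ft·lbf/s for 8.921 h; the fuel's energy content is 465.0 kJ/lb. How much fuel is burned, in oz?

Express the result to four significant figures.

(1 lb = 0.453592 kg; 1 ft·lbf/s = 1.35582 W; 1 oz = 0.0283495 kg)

8.734×10⁴ ft·lbf/s → 118417 W
8.921 h → 32115.6 s
E = P × t = 118417 × 32115.6 = 3.80303×10⁹ J
465.0 kJ/lb → 1.02515×10⁶ J/kg
m = E / e_s = 3.80303×10⁹ / 1.02515×10⁶ = 3709.73 kg
In oz: 3709.73 / 0.0283495 = 130857 oz

1.309×10⁵ oz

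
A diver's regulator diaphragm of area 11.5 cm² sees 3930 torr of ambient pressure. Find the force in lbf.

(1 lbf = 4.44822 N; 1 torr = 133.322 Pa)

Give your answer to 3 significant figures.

135 lbf

3930 torr × 133.322 = 523955 Pa
11.5 cm² × 0.0001 = 0.00115 m²
F = P × A = 523955 Pa × 0.00115 m² = 602.548 N
602.548 N ÷ (4.44822 N/lbf) = 135.458 lbf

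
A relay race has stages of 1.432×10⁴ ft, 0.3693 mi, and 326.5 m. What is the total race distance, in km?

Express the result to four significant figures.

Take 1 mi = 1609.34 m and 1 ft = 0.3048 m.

1.432×10⁴ ft × 0.3048 = 4364.74 m
0.3693 mi × 1609.34 = 594.329 m
326.5 m (already m)
Sum: 4364.74 + 594.329 + 326.5 = 5285.57 m
In km: 5285.57 / 1000 = 5.28557 km

5.286 km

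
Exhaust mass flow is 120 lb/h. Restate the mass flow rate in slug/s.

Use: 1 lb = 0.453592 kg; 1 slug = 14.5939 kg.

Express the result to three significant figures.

0.00104 slug/s

120 lb/h × 0.453592 kg/lb ÷ 3600 s/h = 0.0151197 kg/s
0.0151197 kg/s ÷ 14.5939 kg/slug = 0.00103603 slug/s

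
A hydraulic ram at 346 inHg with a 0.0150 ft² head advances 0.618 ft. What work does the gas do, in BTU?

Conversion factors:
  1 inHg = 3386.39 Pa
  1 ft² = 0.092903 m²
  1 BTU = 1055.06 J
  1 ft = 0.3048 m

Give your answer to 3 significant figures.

346 inHg → 1.17169×10⁶ Pa
0.0150 ft² → 0.00139354 m²
F = P × A = 1.17169×10⁶ × 0.00139354 = 1632.8 N
0.618 ft → 0.188366 m
W = F × d = 1632.8 × 0.188366 = 307.564 J
In BTU: 307.564 / 1055.06 = 0.291513 BTU

0.292 BTU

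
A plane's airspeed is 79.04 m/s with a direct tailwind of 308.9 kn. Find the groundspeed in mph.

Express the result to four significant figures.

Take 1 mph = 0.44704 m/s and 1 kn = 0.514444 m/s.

532.3 mph

79.04 m/s (already m/s)
308.9 kn × 0.514444 = 158.912 m/s
Sum: 79.04 + 158.912 = 237.952 m/s
In mph: 237.952 / 0.44704 = 532.283 mph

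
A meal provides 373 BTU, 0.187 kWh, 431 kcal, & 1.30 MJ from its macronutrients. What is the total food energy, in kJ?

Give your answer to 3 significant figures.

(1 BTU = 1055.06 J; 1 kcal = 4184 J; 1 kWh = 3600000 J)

4170 kJ

373 BTU × 1055.06 = 393537 J
0.187 kWh × 3600000 = 673200 J
431 kcal × 4184 = 1.8033×10⁶ J
1.30 MJ × 1000000 = 1.3×10⁶ J
Sum: 393537 + 673200 + 1.8033×10⁶ + 1.3×10⁶ = 4.17004×10⁶ J
In kJ: 4.17004×10⁶ / 1000 = 4170.04 kJ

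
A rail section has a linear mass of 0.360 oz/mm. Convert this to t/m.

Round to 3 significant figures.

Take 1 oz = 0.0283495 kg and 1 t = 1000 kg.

0.360 oz/mm × 0.0283495 kg/oz ÷ 0.001 m/mm = 10.2058 kg/m
10.2058 kg/m ÷ 1000 kg/t = 0.0102058 t/m

0.0102 t/m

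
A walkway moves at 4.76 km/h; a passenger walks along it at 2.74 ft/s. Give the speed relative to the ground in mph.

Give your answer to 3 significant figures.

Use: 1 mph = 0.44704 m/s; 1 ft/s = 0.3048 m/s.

4.83 mph

4.76 km/h × (1/3.6) = 1.32222 m/s
2.74 ft/s × 0.3048 = 0.835152 m/s
Sum: 1.32222 + 0.835152 = 2.15737 m/s
In mph: 2.15737 / 0.44704 = 4.8259 mph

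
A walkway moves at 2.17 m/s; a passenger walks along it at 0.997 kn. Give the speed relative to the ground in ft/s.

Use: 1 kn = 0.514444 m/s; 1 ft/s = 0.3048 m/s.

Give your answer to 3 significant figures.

2.17 m/s (already m/s)
0.997 kn × 0.514444 = 0.512901 m/s
Sum: 2.17 + 0.512901 = 2.6829 m/s
In ft/s: 2.6829 / 0.3048 = 8.80217 ft/s

8.80 ft/s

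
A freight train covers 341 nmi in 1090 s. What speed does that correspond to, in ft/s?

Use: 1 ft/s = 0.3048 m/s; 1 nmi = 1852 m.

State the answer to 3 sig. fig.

341 nmi × 1852 = 631532 m
v = d / t = 631532 m / 1090 s = 579.387 m/s
579.387 m/s ÷ (0.3048 m/s/ft/s) = 1900.88 ft/s

1900 ft/s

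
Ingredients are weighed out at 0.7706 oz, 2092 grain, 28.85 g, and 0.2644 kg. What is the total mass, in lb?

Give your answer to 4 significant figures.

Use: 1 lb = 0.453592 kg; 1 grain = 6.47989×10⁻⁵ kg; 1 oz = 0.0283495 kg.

0.7706 oz × 0.0283495 = 0.0218461 kg
2092 grain × 6.47989×10⁻⁵ = 0.135559 kg
28.85 g × 0.001 = 0.02885 kg
0.2644 kg (already kg)
Sum: 0.0218461 + 0.135559 + 0.02885 + 0.2644 = 0.450655 kg
In lb: 0.450655 / 0.453592 = 0.993525 lb

0.9935 lb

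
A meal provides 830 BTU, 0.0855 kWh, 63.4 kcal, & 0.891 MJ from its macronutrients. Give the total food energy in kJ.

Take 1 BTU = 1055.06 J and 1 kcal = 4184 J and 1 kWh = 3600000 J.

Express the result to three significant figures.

2340 kJ

830 BTU × 1055.06 = 875700 J
0.0855 kWh × 3600000 = 307800 J
63.4 kcal × 4184 = 265266 J
0.891 MJ × 1000000 = 891000 J
Total: 875700 + 307800 + 265266 + 891000 = 2.33977×10⁶ J
In kJ: 2.33977×10⁶ / 1000 = 2339.77 kJ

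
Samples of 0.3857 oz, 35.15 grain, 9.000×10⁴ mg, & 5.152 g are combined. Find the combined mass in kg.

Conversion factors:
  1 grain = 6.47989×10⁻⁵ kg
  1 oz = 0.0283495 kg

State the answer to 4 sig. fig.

0.3857 oz × 0.0283495 = 0.0109344 kg
35.15 grain × 6.47989×10⁻⁵ = 0.00227768 kg
9.000×10⁴ mg × 10⁻⁶ = 0.09 kg
5.152 g × 0.001 = 0.005152 kg
Sum: 0.0109344 + 0.00227768 + 0.09 + 0.005152 = 0.108364 kg

0.1084 kg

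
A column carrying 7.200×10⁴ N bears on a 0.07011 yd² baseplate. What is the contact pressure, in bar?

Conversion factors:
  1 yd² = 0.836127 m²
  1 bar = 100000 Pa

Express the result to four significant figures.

0.07011 yd² × 0.836127 → 0.0586209 m²
P = F / A = 72000 N / 0.0586209 m² = 1.22823×10⁶ Pa
1.22823×10⁶ Pa ÷ (100000 Pa/bar) = 12.2823 bar

12.28 bar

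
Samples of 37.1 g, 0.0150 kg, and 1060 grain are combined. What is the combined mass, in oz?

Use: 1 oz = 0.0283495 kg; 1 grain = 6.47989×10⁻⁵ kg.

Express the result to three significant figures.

37.1 g × 0.001 = 0.0371 kg
0.0150 kg (already kg)
1060 grain × 6.47989×10⁻⁵ = 0.0686868 kg
Combined: 0.0371 + 0.015 + 0.0686868 = 0.120787 kg
In oz: 0.120787 / 0.0283495 = 4.26064 oz

4.26 oz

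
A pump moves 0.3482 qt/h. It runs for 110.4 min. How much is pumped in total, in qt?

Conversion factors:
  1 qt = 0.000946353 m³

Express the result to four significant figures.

0.3482 qt/h → 9.15334×10⁻⁸ m³/s
110.4 min → 6624 s
V = Q × t = 9.15334×10⁻⁸ × 6624 = 6.06317×10⁻⁴ m³
In qt: 6.06317×10⁻⁴ / 0.000946353 = 0.640688 qt

0.6407 qt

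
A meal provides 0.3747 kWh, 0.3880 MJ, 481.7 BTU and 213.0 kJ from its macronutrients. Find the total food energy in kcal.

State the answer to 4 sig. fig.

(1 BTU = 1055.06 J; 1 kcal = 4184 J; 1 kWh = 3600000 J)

587.5 kcal

0.3747 kWh × 3600000 → 1.34892×10⁶ J
0.3880 MJ × 1000000 → 388000 J
481.7 BTU × 1055.06 → 508222 J
213.0 kJ × 1000 → 213000 J
Total: 1.34892×10⁶ + 388000 + 508222 + 213000 = 2.45814×10⁶ J
In kcal: 2.45814×10⁶ / 4184 = 587.51 kcal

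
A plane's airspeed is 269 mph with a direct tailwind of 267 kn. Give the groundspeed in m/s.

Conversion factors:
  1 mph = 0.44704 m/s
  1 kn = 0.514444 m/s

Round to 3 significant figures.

269 mph × 0.44704 = 120.254 m/s
267 kn × 0.514444 = 137.357 m/s
Combined: 120.254 + 137.357 = 257.611 m/s

258 m/s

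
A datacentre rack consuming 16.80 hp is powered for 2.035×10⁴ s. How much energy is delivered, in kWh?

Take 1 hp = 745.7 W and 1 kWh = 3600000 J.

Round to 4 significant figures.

70.82 kWh

16.80 hp × 745.7 = 12527.8 W
E = P × t = 12527.8 W × 20350 s = 2.54941×10⁸ J
2.54941×10⁸ J ÷ (3600000 J/kWh) = 70.8169 kWh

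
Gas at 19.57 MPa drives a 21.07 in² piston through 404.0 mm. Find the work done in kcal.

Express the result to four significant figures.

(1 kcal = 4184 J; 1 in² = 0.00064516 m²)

19.57 MPa → 1.957×10⁷ Pa
21.07 in² → 0.0135935 m²
F = P × A = 1.957×10⁷ × 0.0135935 = 266025 N
404.0 mm → 0.404 m
W = F × d = 266025 × 0.404 = 107474 J
In kcal: 107474 / 4184 = 25.6869 kcal

25.69 kcal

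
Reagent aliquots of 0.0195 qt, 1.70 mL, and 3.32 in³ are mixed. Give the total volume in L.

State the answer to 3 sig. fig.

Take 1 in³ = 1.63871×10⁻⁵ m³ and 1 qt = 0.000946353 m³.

0.0195 qt × 0.000946353 → 1.84539×10⁻⁵ m³
1.70 mL × 10⁻⁶ → 1.7×10⁻⁶ m³
3.32 in³ × 1.63871×10⁻⁵ → 5.44052×10⁻⁵ m³
Total: 1.84539×10⁻⁵ + 1.7×10⁻⁶ + 5.44052×10⁻⁵ = 7.45591×10⁻⁵ m³
In L: 7.45591×10⁻⁵ / 0.001 = 0.0745591 L

0.0746 L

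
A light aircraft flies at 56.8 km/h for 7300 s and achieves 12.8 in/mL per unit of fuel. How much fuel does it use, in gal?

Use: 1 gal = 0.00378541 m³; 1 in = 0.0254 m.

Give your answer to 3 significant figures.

56.8 km/h → 15.7778 m/s
d = v × t = 15.7778 × 7300 = 115178 m
12.8 in/mL → 325120 m/m³
V = d / (distance per unit fuel) = 115178 / 325120 = 0.354263 m³
In gal: 0.354263 / 0.00378541 = 93.5864 gal

93.6 gal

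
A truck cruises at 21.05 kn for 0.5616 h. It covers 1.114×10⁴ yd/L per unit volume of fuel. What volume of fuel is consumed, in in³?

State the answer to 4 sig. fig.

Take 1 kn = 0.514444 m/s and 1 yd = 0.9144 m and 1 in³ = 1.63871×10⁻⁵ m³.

21.05 kn → 10.829 m/s
0.5616 h → 2021.76 s
d = v × t = 10.829 × 2021.76 = 21893.6 m
1.114×10⁴ yd/L → 1.01864×10⁷ m/m³
V = d / (distance per unit fuel) = 21893.6 / 1.01864×10⁷ = 0.0021493 m³
In in³: 0.0021493 / 1.63871×10⁻⁵ = 131.158 in³

131.2 in³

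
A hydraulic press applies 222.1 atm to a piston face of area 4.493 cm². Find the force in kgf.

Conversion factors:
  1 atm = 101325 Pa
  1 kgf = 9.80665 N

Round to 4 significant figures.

222.1 atm × 101325 = 2.25043×10⁷ Pa
4.493 cm² × 0.0001 = 4.493×10⁻⁴ m²
F = P × A = 2.25043×10⁷ Pa × 4.493×10⁻⁴ m² = 10111.2 N
10111.2 N ÷ (9.80665 N/kgf) = 1031.06 kgf

1031 kgf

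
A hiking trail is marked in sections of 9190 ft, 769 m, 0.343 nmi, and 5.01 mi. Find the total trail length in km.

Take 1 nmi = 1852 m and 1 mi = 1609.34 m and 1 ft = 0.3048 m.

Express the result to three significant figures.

9190 ft × 0.3048 = 2801.11 m
769 m (already m)
0.343 nmi × 1852 = 635.236 m
5.01 mi × 1609.34 = 8062.79 m
Combined: 2801.11 + 769 + 635.236 + 8062.79 = 12268.1 m
In km: 12268.1 / 1000 = 12.2681 km

12.3 km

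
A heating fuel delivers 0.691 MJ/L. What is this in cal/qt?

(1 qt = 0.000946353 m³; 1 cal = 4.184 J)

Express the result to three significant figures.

0.691 MJ/L × 1000000 J/MJ ÷ 0.001 m³/L = 6.91×10⁸ J/m³
6.91×10⁸ J/m³ ÷ 4.184 J/cal × 0.000946353 m³/qt = 156293 cal/qt

1.56×10⁵ cal/qt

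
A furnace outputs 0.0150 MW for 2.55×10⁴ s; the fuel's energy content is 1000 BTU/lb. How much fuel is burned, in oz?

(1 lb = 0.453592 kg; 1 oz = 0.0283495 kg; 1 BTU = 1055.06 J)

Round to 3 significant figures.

5800 oz

0.0150 MW → 15000 W
E = P × t = 15000 × 25500 = 3.825×10⁸ J
1000 BTU/lb → 2.32601×10⁶ J/kg
m = E / e_s = 3.825×10⁸ / 2.32601×10⁶ = 164.445 kg
In oz: 164.445 / 0.0283495 = 5800.63 oz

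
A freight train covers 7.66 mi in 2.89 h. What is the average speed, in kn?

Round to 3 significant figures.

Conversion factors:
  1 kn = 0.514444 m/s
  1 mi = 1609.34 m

2.30 kn

7.66 mi × 1609.34 → 12327.5 m
2.89 h × 3600 → 10404 s
v = d / t = 12327.5 m / 10404 s = 1.18488 m/s
1.18488 m/s ÷ (0.514444 m/s/kn) = 2.30322 kn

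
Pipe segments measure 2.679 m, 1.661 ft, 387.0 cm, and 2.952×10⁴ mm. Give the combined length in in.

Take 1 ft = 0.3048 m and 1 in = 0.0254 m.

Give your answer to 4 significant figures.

1440 in

2.679 m (already m)
1.661 ft × 0.3048 → 0.506273 m
387.0 cm × 0.01 → 3.87 m
2.952×10⁴ mm × 0.001 → 29.52 m
Total: 2.679 + 0.506273 + 3.87 + 29.52 = 36.5753 m
In in: 36.5753 / 0.0254 = 1439.97 in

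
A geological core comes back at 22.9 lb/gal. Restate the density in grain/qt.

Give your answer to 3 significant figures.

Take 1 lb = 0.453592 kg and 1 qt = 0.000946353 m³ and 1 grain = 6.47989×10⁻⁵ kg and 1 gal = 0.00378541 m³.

22.9 lb/gal × 0.453592 kg/lb ÷ 0.00378541 m³/gal = 2744.02 kg/m³
2744.02 kg/m³ ÷ 6.47989×10⁻⁵ kg/grain × 0.000946353 m³/qt = 40074.9 grain/qt

4.01×10⁴ grain/qt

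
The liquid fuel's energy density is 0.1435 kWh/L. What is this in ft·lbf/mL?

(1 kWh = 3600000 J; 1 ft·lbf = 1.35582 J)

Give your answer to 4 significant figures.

0.1435 kWh/L × 3600000 J/kWh ÷ 0.001 m³/L = 5.166×10⁸ J/m³
5.166×10⁸ J/m³ ÷ 1.35582 J/ft·lbf × 10⁻⁶ m³/mL = 381.024 ft·lbf/mL

381.0 ft·lbf/mL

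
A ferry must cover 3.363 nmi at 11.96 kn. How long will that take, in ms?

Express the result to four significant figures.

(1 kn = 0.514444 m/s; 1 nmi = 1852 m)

1.012×10⁶ ms

3.363 nmi × 1852 = 6228.28 m
11.96 kn × 0.514444 = 6.15275 m/s
t = d / v = 6228.28 m / 6.15275 m/s = 1012.28 s
1012.28 s ÷ (0.001 s/ms) = 1.01228×10⁶ ms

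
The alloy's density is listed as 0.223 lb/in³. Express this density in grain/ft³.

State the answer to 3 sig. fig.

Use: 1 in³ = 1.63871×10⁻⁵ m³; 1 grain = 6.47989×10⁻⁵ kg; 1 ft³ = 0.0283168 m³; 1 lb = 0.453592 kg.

2.70×10⁶ grain/ft³

0.223 lb/in³ × 0.453592 kg/lb ÷ 1.63871×10⁻⁵ m³/in³ = 6172.6 kg/m³
6172.6 kg/m³ ÷ 6.47989×10⁻⁵ kg/grain × 0.0283168 m³/ft³ = 2.6974×10⁶ grain/ft³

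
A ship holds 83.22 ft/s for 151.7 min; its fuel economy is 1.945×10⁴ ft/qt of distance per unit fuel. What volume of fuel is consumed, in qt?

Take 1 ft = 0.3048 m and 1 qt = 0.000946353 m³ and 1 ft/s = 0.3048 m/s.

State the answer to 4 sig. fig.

38.94 qt

83.22 ft/s → 25.3655 m/s
151.7 min → 9102 s
d = v × t = 25.3655 × 9102 = 230877 m
1.945×10⁴ ft/qt → 6.26443×10⁶ m/m³
V = d / (distance per unit fuel) = 230877 / 6.26443×10⁶ = 0.0368552 m³
In qt: 0.0368552 / 0.000946353 = 38.9445 qt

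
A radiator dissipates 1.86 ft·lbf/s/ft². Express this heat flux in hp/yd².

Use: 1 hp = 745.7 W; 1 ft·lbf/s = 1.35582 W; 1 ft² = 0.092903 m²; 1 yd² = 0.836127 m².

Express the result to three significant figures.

1.86 ft·lbf/s/ft² × 1.35582 W/ft·lbf/s ÷ 0.092903 m²/ft² = 27.1447 W/m²
27.1447 W/m² ÷ 745.7 W/hp × 0.836127 m²/yd² = 0.0304364 hp/yd²

0.0304 hp/yd²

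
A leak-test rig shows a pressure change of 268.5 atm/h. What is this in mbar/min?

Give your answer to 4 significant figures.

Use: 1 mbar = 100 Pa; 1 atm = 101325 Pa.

268.5 atm/h × 101325 Pa/atm ÷ 3600 s/h = 7557.16 Pa/s
7557.16 Pa/s ÷ 100 Pa/mbar × 60 s/min = 4534.3 mbar/min

4534 mbar/min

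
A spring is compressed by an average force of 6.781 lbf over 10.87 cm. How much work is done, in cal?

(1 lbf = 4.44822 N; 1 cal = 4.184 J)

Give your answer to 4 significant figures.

6.781 lbf × 4.44822 = 30.1634 N
10.87 cm × 0.01 = 0.1087 m
W = F × d = 30.1634 N × 0.1087 m = 3.27876 J
3.27876 J ÷ (4.184 J/cal) = 0.783642 cal

0.7836 cal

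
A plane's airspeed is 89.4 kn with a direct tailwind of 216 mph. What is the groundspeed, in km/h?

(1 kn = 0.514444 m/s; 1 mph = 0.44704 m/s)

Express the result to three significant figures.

89.4 kn × 0.514444 = 45.9913 m/s
216 mph × 0.44704 = 96.5606 m/s
Combined: 45.9913 + 96.5606 = 142.552 m/s
In km/h: 142.552 / (1/3.6) = 513.187 km/h

513 km/h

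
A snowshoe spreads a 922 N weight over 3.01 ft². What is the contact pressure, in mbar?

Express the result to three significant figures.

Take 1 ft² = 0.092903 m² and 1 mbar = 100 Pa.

33.0 mbar

3.01 ft² × 0.092903 → 0.279638 m²
P = F / A = 922 N / 0.279638 m² = 3297.12 Pa
3297.12 Pa ÷ (100 Pa/mbar) = 32.9712 mbar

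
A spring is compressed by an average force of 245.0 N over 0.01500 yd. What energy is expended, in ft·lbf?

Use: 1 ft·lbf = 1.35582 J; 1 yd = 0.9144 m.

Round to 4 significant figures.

2.479 ft·lbf

0.01500 yd × 0.9144 = 0.013716 m
W = F × d = 245 N × 0.013716 m = 3.36042 J
3.36042 J ÷ (1.35582 J/ft·lbf) = 2.47851 ft·lbf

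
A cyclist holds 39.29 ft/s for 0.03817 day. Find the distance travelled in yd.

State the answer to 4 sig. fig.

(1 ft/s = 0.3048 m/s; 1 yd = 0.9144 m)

39.29 ft/s × 0.3048 = 11.9756 m/s
0.03817 day × 86400 = 3297.89 s
d = v × t = 11.9756 m/s × 3297.89 s = 39494.2 m
39494.2 m ÷ (0.9144 m/yd) = 43191.4 yd

4.319×10⁴ yd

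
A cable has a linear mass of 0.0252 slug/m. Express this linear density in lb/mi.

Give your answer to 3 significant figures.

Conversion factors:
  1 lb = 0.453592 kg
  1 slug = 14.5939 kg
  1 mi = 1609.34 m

0.0252 slug/m × 14.5939 kg/slug = 0.367766 kg/m
0.367766 kg/m ÷ 0.453592 kg/lb × 1609.34 m/mi = 1304.83 lb/mi

1300 lb/mi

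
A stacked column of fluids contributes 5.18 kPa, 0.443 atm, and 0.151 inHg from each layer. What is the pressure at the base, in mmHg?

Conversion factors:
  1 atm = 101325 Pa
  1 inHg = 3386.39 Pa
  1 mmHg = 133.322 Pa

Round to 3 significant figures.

379 mmHg

5.18 kPa × 1000 = 5180 Pa
0.443 atm × 101325 = 44887 Pa
0.151 inHg × 3386.39 = 511.345 Pa
Sum: 5180 + 44887 + 511.345 = 50578.3 Pa
In mmHg: 50578.3 / 133.322 = 379.369 mmHg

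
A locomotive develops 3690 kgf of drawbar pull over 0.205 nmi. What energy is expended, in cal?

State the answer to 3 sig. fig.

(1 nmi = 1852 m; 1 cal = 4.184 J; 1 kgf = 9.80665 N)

3690 kgf × 9.80665 = 36186.5 N
0.205 nmi × 1852 = 379.66 m
W = F × d = 36186.5 N × 379.66 m = 1.37386×10⁷ J
1.37386×10⁷ J ÷ (4.184 J/cal) = 3.2836×10⁶ cal

3.28×10⁶ cal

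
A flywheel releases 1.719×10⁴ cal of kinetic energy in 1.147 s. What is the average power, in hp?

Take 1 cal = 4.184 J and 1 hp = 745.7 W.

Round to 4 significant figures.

84.09 hp

1.719×10⁴ cal × 4.184 → 71923 J
P = E / t = 71923 J / 1.147 s = 62705.3 W
62705.3 W ÷ (745.7 W/hp) = 84.0892 hp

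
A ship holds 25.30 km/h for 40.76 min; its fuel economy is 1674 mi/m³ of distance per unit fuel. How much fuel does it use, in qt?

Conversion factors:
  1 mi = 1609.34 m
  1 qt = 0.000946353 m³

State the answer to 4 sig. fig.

6.741 qt

25.30 km/h → 7.02778 m/s
40.76 min → 2445.6 s
d = v × t = 7.02778 × 2445.6 = 17187.1 m
1674 mi/m³ → 2.69404×10⁶ m/m³
V = d / (distance per unit fuel) = 17187.1 / 2.69404×10⁶ = 0.00637968 m³
In qt: 0.00637968 / 0.000946353 = 6.74133 qt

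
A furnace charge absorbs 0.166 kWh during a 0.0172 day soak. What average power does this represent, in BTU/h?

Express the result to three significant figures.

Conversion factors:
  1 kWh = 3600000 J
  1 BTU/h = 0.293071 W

1370 BTU/h

0.166 kWh × 3600000 → 597600 J
0.0172 day × 86400 → 1486.08 s
P = E / t = 597600 J / 1486.08 s = 402.132 W
402.132 W ÷ (0.293071 W/BTU/h) = 1372.13 BTU/h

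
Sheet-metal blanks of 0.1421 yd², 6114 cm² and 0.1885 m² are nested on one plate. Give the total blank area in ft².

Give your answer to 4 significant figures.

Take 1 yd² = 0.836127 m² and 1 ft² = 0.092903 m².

9.889 ft²

0.1421 yd² × 0.836127 → 0.118814 m²
6114 cm² × 0.0001 → 0.6114 m²
0.1885 m² (already m²)
Sum: 0.118814 + 0.6114 + 0.1885 = 0.918714 m²
In ft²: 0.918714 / 0.092903 = 9.88896 ft²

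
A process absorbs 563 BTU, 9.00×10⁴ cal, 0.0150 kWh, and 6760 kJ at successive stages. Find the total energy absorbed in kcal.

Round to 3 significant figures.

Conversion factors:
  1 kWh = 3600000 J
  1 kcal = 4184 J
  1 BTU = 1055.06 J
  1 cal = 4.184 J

563 BTU × 1055.06 → 593999 J
9.00×10⁴ cal × 4.184 → 376560 J
0.0150 kWh × 3600000 → 54000 J
6760 kJ × 1000 → 6.76×10⁶ J
Total: 593999 + 376560 + 54000 + 6.76×10⁶ = 7.78456×10⁶ J
In kcal: 7.78456×10⁶ / 4184 = 1860.55 kcal

1860 kcal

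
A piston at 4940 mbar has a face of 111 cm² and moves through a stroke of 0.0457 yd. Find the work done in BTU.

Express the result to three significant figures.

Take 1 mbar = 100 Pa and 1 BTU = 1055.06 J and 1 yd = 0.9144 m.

0.217 BTU

4940 mbar → 494000 Pa
111 cm² → 0.0111 m²
F = P × A = 494000 × 0.0111 = 5483.4 N
0.0457 yd → 0.0417881 m
W = F × d = 5483.4 × 0.0417881 = 229.141 J
In BTU: 229.141 / 1055.06 = 0.217183 BTU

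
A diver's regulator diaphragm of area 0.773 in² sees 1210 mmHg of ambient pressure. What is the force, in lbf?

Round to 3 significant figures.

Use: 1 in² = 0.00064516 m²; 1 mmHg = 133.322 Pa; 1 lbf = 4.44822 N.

1210 mmHg × 133.322 = 161320 Pa
0.773 in² × 0.00064516 = 4.98709×10⁻⁴ m²
F = P × A = 161320 Pa × 4.98709×10⁻⁴ m² = 80.4517 N
80.4517 N ÷ (4.44822 N/lbf) = 18.0863 lbf

18.1 lbf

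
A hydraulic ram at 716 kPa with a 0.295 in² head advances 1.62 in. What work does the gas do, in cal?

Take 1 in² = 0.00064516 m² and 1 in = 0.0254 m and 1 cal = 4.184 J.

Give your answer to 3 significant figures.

716 kPa → 716000 Pa
0.295 in² → 1.90322×10⁻⁴ m²
F = P × A = 716000 × 1.90322×10⁻⁴ = 136.271 N
1.62 in → 0.041148 m
W = F × d = 136.271 × 0.041148 = 5.60728 J
In cal: 5.60728 / 4.184 = 1.34017 cal

1.34 cal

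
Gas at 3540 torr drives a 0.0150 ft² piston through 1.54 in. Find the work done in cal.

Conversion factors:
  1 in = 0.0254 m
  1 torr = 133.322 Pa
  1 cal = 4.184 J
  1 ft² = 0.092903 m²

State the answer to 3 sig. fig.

3540 torr → 471960 Pa
0.0150 ft² → 0.00139354 m²
F = P × A = 471960 × 0.00139354 = 657.695 N
1.54 in → 0.039116 m
W = F × d = 657.695 × 0.039116 = 25.7264 J
In cal: 25.7264 / 4.184 = 6.14876 cal

6.15 cal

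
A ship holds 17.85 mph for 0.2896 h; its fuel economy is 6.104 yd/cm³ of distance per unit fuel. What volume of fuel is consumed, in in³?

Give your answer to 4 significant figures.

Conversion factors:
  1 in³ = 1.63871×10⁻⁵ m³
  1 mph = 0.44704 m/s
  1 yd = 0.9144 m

17.85 mph → 7.97966 m/s
0.2896 h → 1042.56 s
d = v × t = 7.97966 × 1042.56 = 8319.27 m
6.104 yd/cm³ → 5.5815×10⁶ m/m³
V = d / (distance per unit fuel) = 8319.27 / 5.5815×10⁶ = 0.00149051 m³
In in³: 0.00149051 / 1.63871×10⁻⁵ = 90.9563 in³

90.96 in³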